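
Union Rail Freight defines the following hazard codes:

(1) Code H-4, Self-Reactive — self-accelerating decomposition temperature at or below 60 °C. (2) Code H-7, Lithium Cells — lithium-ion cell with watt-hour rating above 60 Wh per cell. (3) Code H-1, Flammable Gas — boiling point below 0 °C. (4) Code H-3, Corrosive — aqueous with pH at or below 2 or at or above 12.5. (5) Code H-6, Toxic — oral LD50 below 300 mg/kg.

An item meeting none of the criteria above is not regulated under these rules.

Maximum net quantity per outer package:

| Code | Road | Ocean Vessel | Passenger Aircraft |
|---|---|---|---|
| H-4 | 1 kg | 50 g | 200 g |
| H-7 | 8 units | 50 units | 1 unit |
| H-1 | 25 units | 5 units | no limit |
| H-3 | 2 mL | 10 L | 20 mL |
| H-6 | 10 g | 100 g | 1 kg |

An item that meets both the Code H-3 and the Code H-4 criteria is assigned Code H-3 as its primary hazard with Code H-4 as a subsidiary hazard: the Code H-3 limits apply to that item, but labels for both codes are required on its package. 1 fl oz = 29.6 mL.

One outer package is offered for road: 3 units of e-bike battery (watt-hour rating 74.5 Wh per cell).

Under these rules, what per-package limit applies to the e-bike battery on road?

Watt-hour rating 74.5 Wh per cell meets the Code H-7 criterion (Lithium Cells), so the e-bike battery is Code H-7.
The road limit for Code H-7 is 8 units.

8 units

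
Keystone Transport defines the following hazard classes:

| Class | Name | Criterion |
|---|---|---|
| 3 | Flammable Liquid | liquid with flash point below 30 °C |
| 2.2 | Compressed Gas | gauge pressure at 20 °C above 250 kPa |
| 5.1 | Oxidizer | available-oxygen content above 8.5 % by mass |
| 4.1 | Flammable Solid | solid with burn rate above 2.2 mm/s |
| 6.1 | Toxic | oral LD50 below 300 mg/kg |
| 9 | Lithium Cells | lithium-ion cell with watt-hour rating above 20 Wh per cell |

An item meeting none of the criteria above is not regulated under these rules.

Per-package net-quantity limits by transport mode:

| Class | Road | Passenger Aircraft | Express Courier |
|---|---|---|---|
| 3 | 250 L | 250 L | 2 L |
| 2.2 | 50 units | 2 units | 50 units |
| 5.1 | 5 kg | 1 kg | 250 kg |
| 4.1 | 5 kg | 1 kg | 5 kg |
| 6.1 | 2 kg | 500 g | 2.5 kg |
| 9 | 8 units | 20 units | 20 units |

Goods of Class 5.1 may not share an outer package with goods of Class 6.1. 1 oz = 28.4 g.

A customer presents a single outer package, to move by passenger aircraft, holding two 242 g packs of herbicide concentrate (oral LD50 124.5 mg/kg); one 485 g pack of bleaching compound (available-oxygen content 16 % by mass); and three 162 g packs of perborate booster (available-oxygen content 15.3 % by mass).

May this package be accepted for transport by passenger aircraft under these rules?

With oral LD50 124.5 mg/kg (< 300 mg/kg), the herbicide concentrate falls in Class 6.1.
Available-oxygen content 16 % by mass meets the Class 5.1 criterion (Oxidizer), so the bleaching compound is Class 5.1.
Available-oxygen content 15.3 % by mass meets the Class 5.1 criterion (Oxidizer), so the perborate booster is Class 5.1.
Class 5.1 net quantity: 485 g + (three 162 g packs = 486 g) = 971 g.
That is within the Class 5.1 passenger aircraft limit of 1 kg.
Class 6.1 quantity: two 242 g packs = 484 g.
That is within the Class 6.1 passenger aircraft limit of 500 g.
Class 5.1 and Class 6.1 may not share an outer package.

No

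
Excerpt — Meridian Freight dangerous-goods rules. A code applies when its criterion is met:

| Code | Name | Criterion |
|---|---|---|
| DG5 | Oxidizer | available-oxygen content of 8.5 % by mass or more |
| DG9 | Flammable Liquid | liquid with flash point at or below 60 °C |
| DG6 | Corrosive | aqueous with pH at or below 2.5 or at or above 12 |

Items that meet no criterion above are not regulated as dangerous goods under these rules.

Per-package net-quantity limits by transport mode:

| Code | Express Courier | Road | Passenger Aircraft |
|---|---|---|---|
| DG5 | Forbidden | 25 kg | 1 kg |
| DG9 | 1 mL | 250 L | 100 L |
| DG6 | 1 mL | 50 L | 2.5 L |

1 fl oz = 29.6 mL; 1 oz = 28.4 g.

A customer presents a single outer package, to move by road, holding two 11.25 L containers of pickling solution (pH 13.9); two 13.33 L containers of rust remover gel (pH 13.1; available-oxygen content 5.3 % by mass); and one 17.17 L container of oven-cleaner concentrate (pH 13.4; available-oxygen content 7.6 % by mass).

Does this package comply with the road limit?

No

pH 13.9 meets the Code DG6 criterion (Corrosive), so the pickling solution is Code DG6.
The rust remover gel has pH 13.1, which is ≥ 12, so it is Code DG6 (Corrosive).
The oven-cleaner concentrate has pH 13.4, which is ≥ 12, so it is Code DG6 (Corrosive).
Total Code DG6: (two 11.25 L containers = 22.5 L) + (two 13.33 L containers = 26.66 L) + 17.17 L = 66.33 L.
66.33 L exceeds the road limit of 50 L for Code DG6.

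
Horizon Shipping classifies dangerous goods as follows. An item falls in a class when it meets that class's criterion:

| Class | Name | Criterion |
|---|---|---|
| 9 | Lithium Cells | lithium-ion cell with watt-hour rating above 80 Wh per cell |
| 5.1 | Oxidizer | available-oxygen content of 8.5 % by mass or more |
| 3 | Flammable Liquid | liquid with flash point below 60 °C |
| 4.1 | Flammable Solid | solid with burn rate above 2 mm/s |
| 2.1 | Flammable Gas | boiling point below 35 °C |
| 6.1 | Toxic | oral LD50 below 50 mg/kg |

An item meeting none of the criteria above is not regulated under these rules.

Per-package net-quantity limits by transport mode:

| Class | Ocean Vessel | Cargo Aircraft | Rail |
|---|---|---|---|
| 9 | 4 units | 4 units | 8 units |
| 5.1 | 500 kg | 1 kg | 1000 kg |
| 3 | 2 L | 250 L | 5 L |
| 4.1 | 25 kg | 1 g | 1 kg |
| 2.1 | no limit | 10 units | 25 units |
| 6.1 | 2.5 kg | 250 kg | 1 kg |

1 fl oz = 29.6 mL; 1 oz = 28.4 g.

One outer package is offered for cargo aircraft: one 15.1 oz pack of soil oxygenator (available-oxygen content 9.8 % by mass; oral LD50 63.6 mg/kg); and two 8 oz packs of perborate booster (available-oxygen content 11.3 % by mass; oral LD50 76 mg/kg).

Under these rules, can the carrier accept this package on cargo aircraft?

With available-oxygen content 9.8 % by mass (≥ 8.5 % by mass), the soil oxygenator falls in Class 5.1.
The perborate booster has available-oxygen content 11.3 % by mass, which is ≥ 8.5 % by mass, so it is Class 5.1 (Oxidizer).
Total Class 5.1: (one 15.1 oz pack = 428.84 g) + (two 8 oz packs = 454.4 g) = 883.24 g.
883.24 g is within the cargo aircraft limit of 1 kg for Class 5.1.

Yes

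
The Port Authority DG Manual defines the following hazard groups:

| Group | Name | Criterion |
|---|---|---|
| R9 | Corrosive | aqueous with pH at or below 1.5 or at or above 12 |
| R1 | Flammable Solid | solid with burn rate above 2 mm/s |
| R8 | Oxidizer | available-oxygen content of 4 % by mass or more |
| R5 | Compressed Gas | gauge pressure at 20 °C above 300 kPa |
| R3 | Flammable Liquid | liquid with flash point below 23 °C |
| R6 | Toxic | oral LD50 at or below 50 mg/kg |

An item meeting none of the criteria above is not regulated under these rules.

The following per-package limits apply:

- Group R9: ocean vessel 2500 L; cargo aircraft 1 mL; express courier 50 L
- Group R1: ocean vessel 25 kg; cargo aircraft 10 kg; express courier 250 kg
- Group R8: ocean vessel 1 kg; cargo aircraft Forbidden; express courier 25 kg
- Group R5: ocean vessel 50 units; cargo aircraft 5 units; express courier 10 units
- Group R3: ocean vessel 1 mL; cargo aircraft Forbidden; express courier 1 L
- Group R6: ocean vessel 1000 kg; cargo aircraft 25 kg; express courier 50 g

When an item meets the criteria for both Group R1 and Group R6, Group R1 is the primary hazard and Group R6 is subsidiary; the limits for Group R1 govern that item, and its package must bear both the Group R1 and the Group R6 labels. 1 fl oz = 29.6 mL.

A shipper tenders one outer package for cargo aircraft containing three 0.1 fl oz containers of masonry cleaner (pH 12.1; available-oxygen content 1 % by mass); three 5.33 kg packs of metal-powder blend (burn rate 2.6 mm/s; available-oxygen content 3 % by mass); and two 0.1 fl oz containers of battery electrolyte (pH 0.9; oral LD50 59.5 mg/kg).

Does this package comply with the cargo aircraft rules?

Masonry cleaner: pH 12.1 ≥ 12 → Group R9 (Corrosive).
Metal-powder blend: burn rate 2.6 mm/s > 2 mm/s → Group R1 (Flammable Solid).
The battery electrolyte has pH 0.9, which is ≤ 1.5, so it is Group R9 (Corrosive).
Group R1 quantity: three 5.33 kg packs = 15.99 kg.
15.99 kg > 10 kg (cargo aircraft limit, Group R1) — over the limit.
Group R9 net quantity: (three 0.1 fl oz containers = 8.88 mL) + (two 0.1 fl oz containers = 5.92 mL) = 14.8 mL.
14.8 mL > 1 mL (cargo aircraft limit, Group R9) — over the limit.

No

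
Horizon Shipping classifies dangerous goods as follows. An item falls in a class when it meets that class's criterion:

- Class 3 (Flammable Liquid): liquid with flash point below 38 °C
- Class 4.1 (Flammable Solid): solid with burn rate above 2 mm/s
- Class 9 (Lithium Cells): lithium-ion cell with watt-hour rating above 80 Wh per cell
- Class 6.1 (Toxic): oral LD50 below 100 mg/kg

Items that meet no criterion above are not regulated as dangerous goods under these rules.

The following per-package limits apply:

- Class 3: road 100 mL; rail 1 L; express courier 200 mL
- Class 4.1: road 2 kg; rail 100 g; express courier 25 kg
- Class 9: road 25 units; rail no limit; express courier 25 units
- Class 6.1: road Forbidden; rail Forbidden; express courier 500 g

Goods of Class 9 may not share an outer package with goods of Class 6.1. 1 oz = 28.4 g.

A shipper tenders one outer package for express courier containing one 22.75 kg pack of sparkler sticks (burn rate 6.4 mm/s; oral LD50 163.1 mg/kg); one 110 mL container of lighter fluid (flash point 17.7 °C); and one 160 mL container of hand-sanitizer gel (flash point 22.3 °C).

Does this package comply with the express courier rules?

No

Burn rate 6.4 mm/s meets the Class 4.1 criterion (Flammable Solid), so the sparkler sticks are Class 4.1.
With flash point 17.7 °C (< 38 °C), the lighter fluid falls in Class 3.
With flash point 22.3 °C (< 38 °C), the hand-sanitizer gel falls in Class 3.
Total Class 3: 110 mL + 160 mL = 270 mL.
270 mL exceeds the express courier limit of 200 mL for Class 3.
Class 4.1 quantity: 22.75 kg.
22.75 kg ≤ 25 kg (express courier limit, Class 4.1) — within limit.
The segregation rule (Class 9 with Class 6.1) does not apply to Class 3 with Class 4.1.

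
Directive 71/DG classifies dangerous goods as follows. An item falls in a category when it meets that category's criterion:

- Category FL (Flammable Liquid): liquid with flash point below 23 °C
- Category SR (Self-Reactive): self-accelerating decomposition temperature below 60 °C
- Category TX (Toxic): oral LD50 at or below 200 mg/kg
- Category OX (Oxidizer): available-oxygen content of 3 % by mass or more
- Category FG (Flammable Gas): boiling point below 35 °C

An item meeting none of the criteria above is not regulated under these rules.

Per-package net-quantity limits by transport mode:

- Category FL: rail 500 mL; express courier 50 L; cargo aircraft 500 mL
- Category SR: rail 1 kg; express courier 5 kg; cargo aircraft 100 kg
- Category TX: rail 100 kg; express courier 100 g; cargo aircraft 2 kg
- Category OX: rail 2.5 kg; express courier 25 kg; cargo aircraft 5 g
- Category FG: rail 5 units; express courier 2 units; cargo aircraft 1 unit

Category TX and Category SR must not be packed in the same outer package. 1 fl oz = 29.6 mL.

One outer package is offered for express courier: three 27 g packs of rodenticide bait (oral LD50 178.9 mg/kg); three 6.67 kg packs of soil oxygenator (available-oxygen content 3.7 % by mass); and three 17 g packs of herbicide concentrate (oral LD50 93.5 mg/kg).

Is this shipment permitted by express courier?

Oral LD50 178.9 mg/kg meets the Category TX criterion (Toxic), so the rodenticide bait is Category TX.
Soil oxygenator: available-oxygen content 3.7 % by mass ≥ 3 % by mass → Category OX (Oxidizer).
Oral LD50 93.5 mg/kg meets the Category TX criterion (Toxic), so the herbicide concentrate is Category TX.
Total Category TX: (three 27 g packs = 81 g) + (three 17 g packs = 51 g) = 132 g.
132 g exceeds the express courier limit of 100 g for Category TX.
Category OX quantity: three 6.67 kg packs = 20.01 kg.
20.01 kg is within the express courier limit of 25 kg for Category OX.
The segregation rule (Category TX with Category SR) does not apply to Category TX with Category OX.

No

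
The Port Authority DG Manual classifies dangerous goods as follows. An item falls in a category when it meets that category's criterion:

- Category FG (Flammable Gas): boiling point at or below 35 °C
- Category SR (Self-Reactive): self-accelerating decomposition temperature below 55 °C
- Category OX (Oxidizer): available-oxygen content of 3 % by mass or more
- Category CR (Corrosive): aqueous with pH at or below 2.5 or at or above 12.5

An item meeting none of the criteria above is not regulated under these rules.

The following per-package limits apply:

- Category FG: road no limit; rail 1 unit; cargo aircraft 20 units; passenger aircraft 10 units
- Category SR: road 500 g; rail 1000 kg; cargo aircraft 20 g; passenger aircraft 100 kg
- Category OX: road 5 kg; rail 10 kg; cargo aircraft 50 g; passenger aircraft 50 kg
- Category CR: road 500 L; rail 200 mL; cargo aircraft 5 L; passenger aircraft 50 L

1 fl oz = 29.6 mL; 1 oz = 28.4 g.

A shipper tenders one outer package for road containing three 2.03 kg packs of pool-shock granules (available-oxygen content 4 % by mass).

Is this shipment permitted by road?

No

With available-oxygen content 4 % by mass (≥ 3 % by mass), the pool-shock granules fall in Category OX.
Category OX quantity: three 2.03 kg packs = 6.09 kg.
6.09 kg > 5 kg (road limit, Category OX) — over the limit.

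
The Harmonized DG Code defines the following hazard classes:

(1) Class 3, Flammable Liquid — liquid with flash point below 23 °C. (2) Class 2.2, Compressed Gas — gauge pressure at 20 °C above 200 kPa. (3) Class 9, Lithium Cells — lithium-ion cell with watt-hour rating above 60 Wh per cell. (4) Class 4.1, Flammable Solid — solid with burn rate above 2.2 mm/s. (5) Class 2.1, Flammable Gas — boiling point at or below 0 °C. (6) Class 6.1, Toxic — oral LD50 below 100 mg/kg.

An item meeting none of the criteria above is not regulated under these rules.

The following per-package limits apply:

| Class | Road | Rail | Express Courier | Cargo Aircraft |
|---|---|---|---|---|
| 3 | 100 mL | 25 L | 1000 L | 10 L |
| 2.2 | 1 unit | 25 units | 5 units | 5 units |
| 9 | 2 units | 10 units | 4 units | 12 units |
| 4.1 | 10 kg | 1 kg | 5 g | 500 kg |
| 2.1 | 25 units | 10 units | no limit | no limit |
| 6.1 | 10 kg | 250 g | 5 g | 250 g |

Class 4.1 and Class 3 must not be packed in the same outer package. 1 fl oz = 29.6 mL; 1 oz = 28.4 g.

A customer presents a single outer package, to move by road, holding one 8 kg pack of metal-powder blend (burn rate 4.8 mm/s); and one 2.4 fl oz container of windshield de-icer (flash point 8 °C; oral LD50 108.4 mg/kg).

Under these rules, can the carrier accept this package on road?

No

With burn rate 4.8 mm/s (> 2.2 mm/s), the metal-powder blend falls in Class 4.1.
With flash point 8 °C (< 23 °C), the windshield de-icer falls in Class 3.
Class 4.1 quantity: 8 kg.
That is within the Class 4.1 road limit of 10 kg.
Class 3 quantity: one 2.4 fl oz container = 71.04 mL.
That is within the Class 3 road limit of 100 mL.
Class 4.1 and Class 3 may not share an outer package.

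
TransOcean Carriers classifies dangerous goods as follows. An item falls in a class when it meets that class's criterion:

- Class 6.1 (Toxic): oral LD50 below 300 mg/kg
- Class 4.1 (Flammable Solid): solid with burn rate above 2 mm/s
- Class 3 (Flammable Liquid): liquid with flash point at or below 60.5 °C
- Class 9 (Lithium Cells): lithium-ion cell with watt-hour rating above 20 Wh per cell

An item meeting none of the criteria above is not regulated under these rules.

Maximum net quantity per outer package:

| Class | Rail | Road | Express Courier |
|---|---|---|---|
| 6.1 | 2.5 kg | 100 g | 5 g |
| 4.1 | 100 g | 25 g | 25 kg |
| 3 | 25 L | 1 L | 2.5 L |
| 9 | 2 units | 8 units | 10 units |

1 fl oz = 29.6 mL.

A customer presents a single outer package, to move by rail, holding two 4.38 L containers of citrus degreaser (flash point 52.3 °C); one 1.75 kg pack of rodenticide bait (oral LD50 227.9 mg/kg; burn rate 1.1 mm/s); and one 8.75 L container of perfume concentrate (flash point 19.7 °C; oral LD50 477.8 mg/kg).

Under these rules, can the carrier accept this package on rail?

The citrus degreaser has flash point 52.3 °C, which is ≤ 60.5 °C, so it is Class 3 (Flammable Liquid).
Oral LD50 227.9 mg/kg meets the Class 6.1 criterion (Toxic), so the rodenticide bait is Class 6.1.
Flash point 19.7 °C meets the Class 3 criterion (Flammable Liquid), so the perfume concentrate is Class 3.
Total Class 3: (two 4.38 L containers = 8.76 L) + 8.75 L = 17.51 L.
17.51 L ≤ 25 L (rail limit, Class 3) — within limit.
Class 6.1 quantity: 1.75 kg.
That is within the Class 6.1 rail limit of 2.5 kg.
Every hazard class is within its rail limit and no segregation rule is violated.

Yes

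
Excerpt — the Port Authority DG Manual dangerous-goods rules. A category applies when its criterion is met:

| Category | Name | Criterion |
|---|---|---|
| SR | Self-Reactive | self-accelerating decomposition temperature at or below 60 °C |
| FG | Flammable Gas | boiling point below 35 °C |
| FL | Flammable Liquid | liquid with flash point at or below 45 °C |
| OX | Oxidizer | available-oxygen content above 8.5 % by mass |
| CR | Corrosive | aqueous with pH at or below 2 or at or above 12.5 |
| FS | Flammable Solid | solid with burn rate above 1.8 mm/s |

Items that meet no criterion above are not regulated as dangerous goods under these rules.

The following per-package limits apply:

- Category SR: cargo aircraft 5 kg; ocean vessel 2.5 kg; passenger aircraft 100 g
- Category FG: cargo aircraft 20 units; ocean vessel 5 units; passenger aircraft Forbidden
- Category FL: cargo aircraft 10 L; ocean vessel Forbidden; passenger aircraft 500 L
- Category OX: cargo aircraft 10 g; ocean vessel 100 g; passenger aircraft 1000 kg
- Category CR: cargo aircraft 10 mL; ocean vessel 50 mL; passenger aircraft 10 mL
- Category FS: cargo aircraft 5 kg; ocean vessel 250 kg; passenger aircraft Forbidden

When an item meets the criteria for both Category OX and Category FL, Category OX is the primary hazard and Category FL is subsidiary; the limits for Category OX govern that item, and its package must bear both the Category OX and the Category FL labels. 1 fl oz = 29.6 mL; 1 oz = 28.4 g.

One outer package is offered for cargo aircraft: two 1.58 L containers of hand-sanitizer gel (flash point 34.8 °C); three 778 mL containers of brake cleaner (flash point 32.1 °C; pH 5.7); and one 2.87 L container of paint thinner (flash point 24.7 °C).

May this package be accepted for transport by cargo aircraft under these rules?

Flash point 34.8 °C meets the Category FL criterion (Flammable Liquid), so the hand-sanitizer gel is Category FL.
The brake cleaner has flash point 32.1 °C, which is ≤ 45 °C, so it is Category FL (Flammable Liquid).
The paint thinner has flash point 24.7 °C, which is ≤ 45 °C, so it is Category FL (Flammable Liquid).
Category FL net quantity: (two 1.58 L containers = 3.16 L) + (three 778 mL containers = 2.334 L) + 2.87 L = 8.364 L.
That is within the Category FL cargo aircraft limit of 10 L.

Yes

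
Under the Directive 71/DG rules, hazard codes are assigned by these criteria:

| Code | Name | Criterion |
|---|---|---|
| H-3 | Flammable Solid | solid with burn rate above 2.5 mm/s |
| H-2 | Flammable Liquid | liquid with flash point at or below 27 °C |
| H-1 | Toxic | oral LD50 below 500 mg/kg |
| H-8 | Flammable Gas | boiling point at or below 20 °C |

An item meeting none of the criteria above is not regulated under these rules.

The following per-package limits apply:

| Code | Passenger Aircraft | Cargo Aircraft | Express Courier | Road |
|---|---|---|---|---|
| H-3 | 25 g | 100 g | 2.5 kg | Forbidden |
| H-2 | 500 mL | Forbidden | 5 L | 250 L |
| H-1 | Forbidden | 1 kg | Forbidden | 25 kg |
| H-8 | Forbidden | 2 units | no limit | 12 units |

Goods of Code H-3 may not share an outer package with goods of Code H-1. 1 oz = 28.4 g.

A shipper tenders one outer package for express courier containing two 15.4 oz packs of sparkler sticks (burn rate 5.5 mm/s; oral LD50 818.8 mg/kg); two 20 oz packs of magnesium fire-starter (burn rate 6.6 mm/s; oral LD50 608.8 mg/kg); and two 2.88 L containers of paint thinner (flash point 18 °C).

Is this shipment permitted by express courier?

With burn rate 5.5 mm/s (> 2.5 mm/s), the sparkler sticks fall in Code H-3.
With burn rate 6.6 mm/s (> 2.5 mm/s), the magnesium fire-starter falls in Code H-3.
Paint thinner: flash point 18 °C ≤ 27 °C → Code H-2 (Flammable Liquid).
Code H-3 net quantity: (two 15.4 oz packs = 874.72 g) + (two 20 oz packs = 1.136 kg) = 2010.72 g.
2010.72 g is within the express courier limit of 2.5 kg for Code H-3.
Code H-2 quantity: two 2.88 L containers = 5.76 L.
5.76 L exceeds the express courier limit of 5 L for Code H-2.
The segregation rule (Code H-3 with Code H-1) does not apply to Code H-3 with Code H-2.

No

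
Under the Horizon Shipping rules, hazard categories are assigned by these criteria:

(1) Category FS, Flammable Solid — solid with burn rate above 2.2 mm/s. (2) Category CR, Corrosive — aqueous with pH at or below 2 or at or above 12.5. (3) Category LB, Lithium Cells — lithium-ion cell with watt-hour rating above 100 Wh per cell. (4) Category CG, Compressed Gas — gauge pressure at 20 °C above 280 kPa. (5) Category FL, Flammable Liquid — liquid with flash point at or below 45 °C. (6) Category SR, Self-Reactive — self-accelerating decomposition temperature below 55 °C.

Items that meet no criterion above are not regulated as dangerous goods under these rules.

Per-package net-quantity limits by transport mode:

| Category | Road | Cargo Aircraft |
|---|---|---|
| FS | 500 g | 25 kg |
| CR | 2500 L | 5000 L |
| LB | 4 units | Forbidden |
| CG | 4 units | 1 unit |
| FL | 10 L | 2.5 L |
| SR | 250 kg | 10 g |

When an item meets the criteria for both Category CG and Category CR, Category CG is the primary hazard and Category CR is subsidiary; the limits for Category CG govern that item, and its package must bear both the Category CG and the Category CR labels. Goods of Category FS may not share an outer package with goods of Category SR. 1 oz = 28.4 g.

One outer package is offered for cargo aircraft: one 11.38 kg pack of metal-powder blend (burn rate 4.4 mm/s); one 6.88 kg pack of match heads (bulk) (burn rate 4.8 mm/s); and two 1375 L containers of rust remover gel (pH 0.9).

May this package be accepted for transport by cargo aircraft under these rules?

Metal-powder blend: burn rate 4.4 mm/s > 2.2 mm/s → Category FS (Flammable Solid).
Match heads (bulk): burn rate 4.8 mm/s > 2.2 mm/s → Category FS (Flammable Solid).
The rust remover gel has pH 0.9, which is ≤ 2, so it is Category CR (Corrosive).
Total Category FS: 11.38 kg + 6.88 kg = 18.26 kg.
That is within the Category FS cargo aircraft limit of 25 kg.
Category CR quantity: two 1375 L containers = 2750 L.
2750 L ≤ 5000 L (cargo aircraft limit, Category CR) — within limit.
The segregation rule (Category FS with Category SR) does not apply to Category FS with Category CR.
Every hazard category is within its cargo aircraft limit and no segregation rule is violated.

Yes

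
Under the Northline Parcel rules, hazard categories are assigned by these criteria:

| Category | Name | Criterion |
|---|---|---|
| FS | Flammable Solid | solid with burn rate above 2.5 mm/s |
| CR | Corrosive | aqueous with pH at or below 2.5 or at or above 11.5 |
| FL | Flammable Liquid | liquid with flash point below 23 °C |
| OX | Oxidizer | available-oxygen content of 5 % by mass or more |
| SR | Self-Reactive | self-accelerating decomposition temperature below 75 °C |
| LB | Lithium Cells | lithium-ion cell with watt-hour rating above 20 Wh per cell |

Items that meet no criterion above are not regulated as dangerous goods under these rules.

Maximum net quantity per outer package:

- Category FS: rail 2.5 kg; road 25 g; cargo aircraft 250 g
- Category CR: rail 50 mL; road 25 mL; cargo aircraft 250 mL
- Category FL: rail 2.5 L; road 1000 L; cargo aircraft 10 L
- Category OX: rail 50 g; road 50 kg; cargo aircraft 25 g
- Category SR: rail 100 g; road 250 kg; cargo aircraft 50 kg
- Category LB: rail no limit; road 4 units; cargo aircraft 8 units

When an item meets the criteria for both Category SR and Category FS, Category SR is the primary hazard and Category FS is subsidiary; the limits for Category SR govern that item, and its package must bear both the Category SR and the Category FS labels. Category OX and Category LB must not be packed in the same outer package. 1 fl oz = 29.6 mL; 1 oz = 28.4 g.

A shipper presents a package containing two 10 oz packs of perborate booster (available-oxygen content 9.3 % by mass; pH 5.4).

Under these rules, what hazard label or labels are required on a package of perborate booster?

Category OX

With available-oxygen content 9.3 % by mass (≥ 5 % by mass), the perborate booster falls in Category OX.
Only the Category OX label is required.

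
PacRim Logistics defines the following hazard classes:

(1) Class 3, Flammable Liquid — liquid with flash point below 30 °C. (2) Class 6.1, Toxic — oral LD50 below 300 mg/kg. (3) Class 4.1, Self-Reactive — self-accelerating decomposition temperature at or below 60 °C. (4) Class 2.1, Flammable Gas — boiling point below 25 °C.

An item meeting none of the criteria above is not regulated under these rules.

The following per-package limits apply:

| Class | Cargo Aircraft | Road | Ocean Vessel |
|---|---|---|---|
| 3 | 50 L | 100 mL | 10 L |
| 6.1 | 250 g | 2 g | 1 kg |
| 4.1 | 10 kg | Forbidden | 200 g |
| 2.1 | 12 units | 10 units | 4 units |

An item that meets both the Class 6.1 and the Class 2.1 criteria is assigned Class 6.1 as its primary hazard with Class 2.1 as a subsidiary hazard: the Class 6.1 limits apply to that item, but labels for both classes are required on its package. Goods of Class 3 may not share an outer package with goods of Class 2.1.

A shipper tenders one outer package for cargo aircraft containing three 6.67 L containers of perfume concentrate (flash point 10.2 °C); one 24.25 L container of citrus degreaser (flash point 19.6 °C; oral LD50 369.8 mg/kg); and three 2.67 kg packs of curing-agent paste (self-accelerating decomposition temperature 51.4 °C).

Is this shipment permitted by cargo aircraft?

Perfume concentrate: flash point 10.2 °C < 30 °C → Class 3 (Flammable Liquid).
With flash point 19.6 °C (< 30 °C), the citrus degreaser falls in Class 3.
Self-accelerating decomposition temperature 51.4 °C meets the Class 4.1 criterion (Self-Reactive), so the curing-agent paste is Class 4.1.
Total Class 3: (three 6.67 L containers = 20.01 L) + 24.25 L = 44.26 L.
44.26 L is within the cargo aircraft limit of 50 L for Class 3.
Class 4.1 quantity: three 2.67 kg packs = 8.01 kg.
8.01 kg ≤ 10 kg (cargo aircraft limit, Class 4.1) — within limit.
The segregation rule (Class 3 with Class 2.1) does not apply to Class 3 with Class 4.1.
Every hazard class is within its cargo aircraft limit and no segregation rule is violated.

Yes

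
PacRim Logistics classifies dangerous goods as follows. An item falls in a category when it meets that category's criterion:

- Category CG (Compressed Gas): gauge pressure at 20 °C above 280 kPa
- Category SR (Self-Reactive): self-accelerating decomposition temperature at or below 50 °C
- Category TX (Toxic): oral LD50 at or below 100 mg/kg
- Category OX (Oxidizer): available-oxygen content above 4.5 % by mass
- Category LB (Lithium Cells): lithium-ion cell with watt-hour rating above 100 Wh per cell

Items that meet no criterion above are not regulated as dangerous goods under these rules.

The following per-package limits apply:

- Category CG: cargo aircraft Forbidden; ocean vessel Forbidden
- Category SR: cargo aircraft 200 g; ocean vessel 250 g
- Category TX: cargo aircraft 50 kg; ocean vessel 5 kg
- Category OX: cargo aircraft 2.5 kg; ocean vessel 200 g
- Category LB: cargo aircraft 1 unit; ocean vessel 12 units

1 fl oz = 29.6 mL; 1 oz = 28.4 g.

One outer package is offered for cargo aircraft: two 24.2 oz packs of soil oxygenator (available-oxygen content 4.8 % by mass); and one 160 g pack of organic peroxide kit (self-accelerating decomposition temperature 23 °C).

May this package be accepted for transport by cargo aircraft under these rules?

With available-oxygen content 4.8 % by mass (> 4.5 % by mass), the soil oxygenator falls in Category OX.
With self-accelerating decomposition temperature 23 °C (≤ 50 °C), the organic peroxide kit falls in Category SR.
Category OX quantity: two 24.2 oz packs = 1374.56 g.
1374.56 g ≤ 2.5 kg (cargo aircraft limit, Category OX) — within limit.
Category SR quantity: 160 g.
That is within the Category SR cargo aircraft limit of 200 g.
Every hazard category is within its cargo aircraft limit and no segregation rule is violated.

Yes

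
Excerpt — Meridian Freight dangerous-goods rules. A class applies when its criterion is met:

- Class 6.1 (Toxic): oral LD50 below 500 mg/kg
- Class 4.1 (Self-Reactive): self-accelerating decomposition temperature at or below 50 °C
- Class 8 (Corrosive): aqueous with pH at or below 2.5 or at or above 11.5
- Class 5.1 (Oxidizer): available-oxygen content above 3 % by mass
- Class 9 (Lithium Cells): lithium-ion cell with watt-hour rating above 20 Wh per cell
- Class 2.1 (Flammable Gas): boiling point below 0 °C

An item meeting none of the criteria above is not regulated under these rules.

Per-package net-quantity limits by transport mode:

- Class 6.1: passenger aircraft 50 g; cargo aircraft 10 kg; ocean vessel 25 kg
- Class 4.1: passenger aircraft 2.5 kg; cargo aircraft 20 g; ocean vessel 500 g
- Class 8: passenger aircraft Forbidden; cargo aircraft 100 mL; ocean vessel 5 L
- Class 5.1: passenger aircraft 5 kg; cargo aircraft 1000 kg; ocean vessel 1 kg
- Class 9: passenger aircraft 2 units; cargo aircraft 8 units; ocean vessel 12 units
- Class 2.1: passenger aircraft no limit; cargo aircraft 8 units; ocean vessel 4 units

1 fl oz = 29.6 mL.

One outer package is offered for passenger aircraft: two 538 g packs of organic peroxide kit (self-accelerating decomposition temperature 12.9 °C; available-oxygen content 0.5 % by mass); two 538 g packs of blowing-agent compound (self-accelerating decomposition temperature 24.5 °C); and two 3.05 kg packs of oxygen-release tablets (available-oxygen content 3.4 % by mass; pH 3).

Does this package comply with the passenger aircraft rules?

The organic peroxide kit has self-accelerating decomposition temperature 12.9 °C, which is ≤ 50 °C, so it is Class 4.1 (Self-Reactive).
Blowing-agent compound: self-accelerating decomposition temperature 24.5 °C ≤ 50 °C → Class 4.1 (Self-Reactive).
Oxygen-release tablets: available-oxygen content 3.4 % by mass > 3 % by mass → Class 5.1 (Oxidizer).
Total Class 4.1: (two 538 g packs = 1.076 kg) + (two 538 g packs = 1.076 kg) = 2.152 kg.
That is within the Class 4.1 passenger aircraft limit of 2.5 kg.
Class 5.1 quantity: two 3.05 kg packs = 6.1 kg.
6.1 kg exceeds the passenger aircraft limit of 5 kg for Class 5.1.

No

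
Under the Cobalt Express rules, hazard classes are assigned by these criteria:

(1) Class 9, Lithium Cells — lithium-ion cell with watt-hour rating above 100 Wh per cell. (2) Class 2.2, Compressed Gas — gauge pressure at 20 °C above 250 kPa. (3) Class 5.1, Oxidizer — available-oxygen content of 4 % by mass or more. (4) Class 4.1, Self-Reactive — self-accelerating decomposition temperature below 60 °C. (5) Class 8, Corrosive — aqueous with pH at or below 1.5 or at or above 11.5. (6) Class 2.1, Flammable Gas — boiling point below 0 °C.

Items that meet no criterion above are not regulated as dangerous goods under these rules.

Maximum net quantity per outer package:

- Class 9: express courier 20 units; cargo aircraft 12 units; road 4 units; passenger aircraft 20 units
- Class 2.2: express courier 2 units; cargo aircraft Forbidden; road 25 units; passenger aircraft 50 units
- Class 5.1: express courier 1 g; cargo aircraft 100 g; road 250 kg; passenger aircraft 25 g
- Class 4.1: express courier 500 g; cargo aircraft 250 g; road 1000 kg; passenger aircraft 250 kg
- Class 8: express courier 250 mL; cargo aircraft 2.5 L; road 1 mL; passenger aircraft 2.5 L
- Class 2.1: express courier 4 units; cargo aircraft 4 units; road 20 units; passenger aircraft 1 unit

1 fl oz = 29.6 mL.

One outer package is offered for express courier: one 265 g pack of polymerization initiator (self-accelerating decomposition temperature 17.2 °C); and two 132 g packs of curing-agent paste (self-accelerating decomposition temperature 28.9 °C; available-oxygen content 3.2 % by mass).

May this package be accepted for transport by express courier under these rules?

No

Self-accelerating decomposition temperature 17.2 °C meets the Class 4.1 criterion (Self-Reactive), so the polymerization initiator is Class 4.1.
Self-accelerating decomposition temperature 28.9 °C meets the Class 4.1 criterion (Self-Reactive), so the curing-agent paste is Class 4.1.
Class 4.1 net quantity: 265 g + (two 132 g packs = 264 g) = 529 g.
That exceeds the Class 4.1 express courier limit of 500 g.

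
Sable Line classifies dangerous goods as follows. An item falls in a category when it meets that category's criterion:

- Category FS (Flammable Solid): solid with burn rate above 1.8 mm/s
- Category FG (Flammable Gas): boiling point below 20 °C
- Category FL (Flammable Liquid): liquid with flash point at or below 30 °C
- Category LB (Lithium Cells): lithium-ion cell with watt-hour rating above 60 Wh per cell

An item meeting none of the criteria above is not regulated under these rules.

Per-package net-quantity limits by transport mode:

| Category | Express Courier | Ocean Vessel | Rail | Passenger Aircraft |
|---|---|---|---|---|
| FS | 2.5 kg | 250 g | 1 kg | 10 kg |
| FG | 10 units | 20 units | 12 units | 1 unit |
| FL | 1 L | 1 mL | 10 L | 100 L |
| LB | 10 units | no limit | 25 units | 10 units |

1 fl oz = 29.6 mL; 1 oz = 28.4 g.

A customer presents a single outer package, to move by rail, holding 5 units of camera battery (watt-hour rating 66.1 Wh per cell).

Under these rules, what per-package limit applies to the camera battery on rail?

The camera battery has watt-hour rating 66.1 Wh per cell, which is > 60 Wh per cell, so it is Category LB (Lithium Cells).
The rail limit for Category LB is 25 units.

25 units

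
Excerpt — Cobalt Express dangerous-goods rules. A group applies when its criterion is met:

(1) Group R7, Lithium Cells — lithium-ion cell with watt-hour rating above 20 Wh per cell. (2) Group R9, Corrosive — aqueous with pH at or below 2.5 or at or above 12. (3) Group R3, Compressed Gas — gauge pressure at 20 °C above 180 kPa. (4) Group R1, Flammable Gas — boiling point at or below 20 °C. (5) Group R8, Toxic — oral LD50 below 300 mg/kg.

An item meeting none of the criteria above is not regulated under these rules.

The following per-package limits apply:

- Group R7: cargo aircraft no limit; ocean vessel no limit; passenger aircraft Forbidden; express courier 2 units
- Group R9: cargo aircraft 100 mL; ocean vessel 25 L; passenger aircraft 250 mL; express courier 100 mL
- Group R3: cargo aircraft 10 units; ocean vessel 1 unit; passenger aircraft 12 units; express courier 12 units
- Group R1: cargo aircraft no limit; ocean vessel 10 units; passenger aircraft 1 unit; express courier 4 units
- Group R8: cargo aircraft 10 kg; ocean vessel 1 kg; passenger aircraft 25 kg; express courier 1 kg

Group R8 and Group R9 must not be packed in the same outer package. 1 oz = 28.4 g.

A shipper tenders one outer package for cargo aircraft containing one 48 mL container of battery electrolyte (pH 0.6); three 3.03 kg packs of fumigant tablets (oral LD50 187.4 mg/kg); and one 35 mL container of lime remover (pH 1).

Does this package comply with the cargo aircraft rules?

Battery electrolyte: pH 0.6 ≤ 2.5 → Group R9 (Corrosive).
Oral LD50 187.4 mg/kg meets the Group R8 criterion (Toxic), so the fumigant tablets are Group R8.
Lime remover: pH 1 ≤ 2.5 → Group R9 (Corrosive).
Group R8 quantity: three 3.03 kg packs = 9.09 kg.
9.09 kg is within the cargo aircraft limit of 10 kg for Group R8.
Group R9 net quantity: 48 mL + 35 mL = 83 mL.
83 mL ≤ 100 mL (cargo aircraft limit, Group R9) — within limit.
Group R8 and Group R9 may not share an outer package.

No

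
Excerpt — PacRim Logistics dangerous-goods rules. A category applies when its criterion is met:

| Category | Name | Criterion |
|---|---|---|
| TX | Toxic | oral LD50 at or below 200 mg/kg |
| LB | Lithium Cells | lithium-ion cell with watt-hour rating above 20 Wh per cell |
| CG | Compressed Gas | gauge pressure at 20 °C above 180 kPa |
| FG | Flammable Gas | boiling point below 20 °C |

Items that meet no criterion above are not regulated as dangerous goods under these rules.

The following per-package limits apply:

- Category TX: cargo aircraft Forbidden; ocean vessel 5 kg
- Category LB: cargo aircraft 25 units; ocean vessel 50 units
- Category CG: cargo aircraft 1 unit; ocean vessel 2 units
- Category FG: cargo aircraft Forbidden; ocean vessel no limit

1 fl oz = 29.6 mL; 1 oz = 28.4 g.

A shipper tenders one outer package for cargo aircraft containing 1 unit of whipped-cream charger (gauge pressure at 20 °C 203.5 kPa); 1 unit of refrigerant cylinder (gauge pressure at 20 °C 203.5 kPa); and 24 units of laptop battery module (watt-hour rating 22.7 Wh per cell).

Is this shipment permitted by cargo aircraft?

The whipped-cream charger has gauge pressure at 20 °C 203.5 kPa, which is > 180 kPa, so it is Category CG (Compressed Gas).
With gauge pressure at 20 °C 203.5 kPa (> 180 kPa), the refrigerant cylinder falls in Category CG.
Watt-hour rating 22.7 Wh per cell meets the Category LB criterion (Lithium Cells), so the laptop battery module is Category LB.
Total Category CG: 1 unit + 1 unit = 2 units.
That exceeds the Category CG cargo aircraft limit of 1 unit.
Category LB quantity: 24 units.
24 units ≤ 25 units (cargo aircraft limit, Category LB) — within limit.

No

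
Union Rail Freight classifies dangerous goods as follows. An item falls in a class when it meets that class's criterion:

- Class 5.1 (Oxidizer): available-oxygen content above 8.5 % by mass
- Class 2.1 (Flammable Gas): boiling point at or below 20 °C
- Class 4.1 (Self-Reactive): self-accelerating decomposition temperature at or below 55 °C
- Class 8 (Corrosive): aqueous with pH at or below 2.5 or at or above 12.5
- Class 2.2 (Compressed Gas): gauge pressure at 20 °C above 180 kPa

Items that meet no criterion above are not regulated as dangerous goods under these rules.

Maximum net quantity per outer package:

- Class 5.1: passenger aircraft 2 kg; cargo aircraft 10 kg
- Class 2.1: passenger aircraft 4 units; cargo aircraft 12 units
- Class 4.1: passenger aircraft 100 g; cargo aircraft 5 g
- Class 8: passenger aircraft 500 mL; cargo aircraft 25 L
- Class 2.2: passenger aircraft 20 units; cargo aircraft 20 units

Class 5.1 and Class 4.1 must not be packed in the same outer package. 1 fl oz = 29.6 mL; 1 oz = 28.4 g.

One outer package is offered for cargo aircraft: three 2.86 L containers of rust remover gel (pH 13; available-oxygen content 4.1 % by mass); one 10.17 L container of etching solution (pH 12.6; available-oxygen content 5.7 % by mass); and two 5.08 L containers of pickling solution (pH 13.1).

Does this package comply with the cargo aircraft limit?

With pH 13 (≥ 12.5), the rust remover gel falls in Class 8.
pH 12.6 meets the Class 8 criterion (Corrosive), so the etching solution is Class 8.
With pH 13.1 (≥ 12.5), the pickling solution falls in Class 8.
Class 8 net quantity: (three 2.86 L containers = 8.58 L) + 10.17 L + (two 5.08 L containers = 10.16 L) = 28.91 L.
28.91 L > 25 L (cargo aircraft limit, Class 8) — over the limit.

No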